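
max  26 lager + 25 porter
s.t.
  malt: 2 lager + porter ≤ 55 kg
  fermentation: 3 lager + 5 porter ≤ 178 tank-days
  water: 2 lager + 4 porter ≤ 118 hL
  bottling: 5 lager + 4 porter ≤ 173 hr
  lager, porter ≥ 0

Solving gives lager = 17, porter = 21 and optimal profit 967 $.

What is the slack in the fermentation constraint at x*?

22

fermentation used = 3·17 + 5·21 = 156; slack = 178 − 156 = 22.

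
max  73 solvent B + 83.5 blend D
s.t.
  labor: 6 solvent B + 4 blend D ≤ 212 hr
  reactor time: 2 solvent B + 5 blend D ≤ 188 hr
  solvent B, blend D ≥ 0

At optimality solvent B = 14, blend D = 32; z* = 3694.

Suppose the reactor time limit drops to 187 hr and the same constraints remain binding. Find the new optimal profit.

Both labor and reactor time are binding at x*.
Dual feasibility on the basic columns requires 6·y_labor + 2·y_reactor time = 73, 4·y_labor + 5·y_reactor time = 83.5.
→ y_labor = 9 and y_reactor time = 9.5.
Δz = y_reactor time·Δb = 9.5 × (-1) = -9.5, so new z* = 3694 − 9.5 = 3684.5.

3684.5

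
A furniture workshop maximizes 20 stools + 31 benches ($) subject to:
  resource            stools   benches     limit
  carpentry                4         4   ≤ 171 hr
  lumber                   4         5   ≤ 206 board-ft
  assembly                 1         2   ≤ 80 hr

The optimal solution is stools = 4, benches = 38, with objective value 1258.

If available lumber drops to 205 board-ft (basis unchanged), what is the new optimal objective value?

1255

Binding: lumber and assembly. Non-binding: carpentry (3 unused).
Since carpentry is not tight, its dual is 0.
The binding rows give the dual system: 4·y_lumber + 1·y_assembly = 20 and 5·y_lumber + 2·y_assembly = 31.
This yields shadow prices y_lumber = 3, y_assembly = 8.
Δz = y_lumber·Δb = 3 × (-1) = -3, so new z* = 1258 − 3 = 1255.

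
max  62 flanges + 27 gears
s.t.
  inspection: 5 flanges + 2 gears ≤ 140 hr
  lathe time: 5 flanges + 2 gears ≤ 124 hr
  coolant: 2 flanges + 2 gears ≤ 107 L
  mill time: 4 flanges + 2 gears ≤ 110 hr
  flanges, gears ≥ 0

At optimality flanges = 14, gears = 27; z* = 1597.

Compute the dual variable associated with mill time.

Binding: lathe time and mill time. Non-binding: inspection (16 unused), coolant (25 unused).
Slack constraints have shadow price 0 (complementary slackness).
Dual feasibility on the basic columns requires 5·y_lathe time + 4·y_mill time = 62, 2·y_lathe time + 2·y_mill time = 27.
This yields shadow prices y_lathe time = 8, y_mill time = 5.5.
Shadow price of mill time = 5.5.

5.5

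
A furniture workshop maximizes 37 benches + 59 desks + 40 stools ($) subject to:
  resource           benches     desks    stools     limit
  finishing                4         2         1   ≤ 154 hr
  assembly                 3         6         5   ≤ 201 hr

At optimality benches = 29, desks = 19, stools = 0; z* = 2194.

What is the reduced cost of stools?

At the optimum: finishing uses 154 of 154 (binding); assembly uses 201 of 201 (binding).
The binding rows give the dual system: 4·y_finishing + 3·y_assembly = 37 and 2·y_finishing + 6·y_assembly = 59.
This yields shadow prices y_finishing = 2.5, y_assembly = 9.
Reduced cost of stools: c₃ − yᵀa₃ = 40 − (2.5·1 + 9·5) = 40 − 47.5 = -7.5.

-7.5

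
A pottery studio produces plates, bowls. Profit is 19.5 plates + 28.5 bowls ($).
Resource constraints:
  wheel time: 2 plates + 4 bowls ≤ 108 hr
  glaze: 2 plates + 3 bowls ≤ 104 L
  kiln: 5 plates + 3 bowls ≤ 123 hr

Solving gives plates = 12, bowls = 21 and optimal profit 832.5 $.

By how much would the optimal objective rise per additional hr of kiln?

At the optimum: wheel time uses 108 of 108 (binding); glaze uses 87 of 104 (slack = 17); kiln uses 123 of 123 (binding).
By complementary slackness, y = 0 for the non-binding constraint.
Dual feasibility on the basic columns requires 2·y_wheel time + 5·y_kiln = 19.5, 4·y_wheel time + 3·y_kiln = 28.5.
This yields shadow prices y_wheel time = 6, y_kiln = 1.5.
Shadow price of kiln = 1.5.

1.5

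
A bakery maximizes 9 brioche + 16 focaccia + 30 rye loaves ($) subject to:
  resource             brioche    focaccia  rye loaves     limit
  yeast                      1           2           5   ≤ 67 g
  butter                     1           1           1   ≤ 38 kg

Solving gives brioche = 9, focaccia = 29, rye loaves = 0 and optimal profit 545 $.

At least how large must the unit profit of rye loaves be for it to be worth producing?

Both yeast and butter are binding at x*.
The binding rows give the dual system: 1·y_yeast + 1·y_butter = 9 and 2·y_yeast + 1·y_butter = 16.
→ y_yeast = 7 and y_butter = 2.
rye loaves enters the basis when its profit ≥ yᵀa₃ = 7·5 + 2·1 = 37.

37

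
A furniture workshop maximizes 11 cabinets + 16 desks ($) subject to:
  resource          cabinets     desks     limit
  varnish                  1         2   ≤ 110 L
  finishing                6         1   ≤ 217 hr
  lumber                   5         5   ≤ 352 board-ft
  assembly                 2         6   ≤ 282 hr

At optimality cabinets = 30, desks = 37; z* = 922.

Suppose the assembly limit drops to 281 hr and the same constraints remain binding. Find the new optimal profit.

919.5

Check each constraint at x*: varnish 104/110 (slack 6); finishing 217/217 (tight); lumber 335/352 (slack 17); assembly 282/282 (tight).
Since varnish, lumber are not tight, their duals are 0.
Dual feasibility on the basic columns requires 6·y_finishing + 2·y_assembly = 11, 1·y_finishing + 6·y_assembly = 16.
Solving: y_finishing = 1, y_assembly = 2.5.
Δz = y_assembly·Δb = 2.5 × (-1) = -2.5, so new z* = 922 − 2.5 = 919.5.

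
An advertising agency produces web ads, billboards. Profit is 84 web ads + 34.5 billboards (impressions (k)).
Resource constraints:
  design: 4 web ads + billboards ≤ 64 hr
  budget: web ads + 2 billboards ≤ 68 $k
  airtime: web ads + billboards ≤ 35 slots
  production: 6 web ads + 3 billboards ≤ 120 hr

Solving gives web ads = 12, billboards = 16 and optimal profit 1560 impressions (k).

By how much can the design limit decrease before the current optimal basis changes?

14

Binding constraints: design, production. The basis is B = [[4,1],[6,3]] with det 6.
Per unit decrease in design, x* moves by d = (-0.5, 1).
The basis stays optimal until airtime becomes binding; allowable decrease = 14 hr.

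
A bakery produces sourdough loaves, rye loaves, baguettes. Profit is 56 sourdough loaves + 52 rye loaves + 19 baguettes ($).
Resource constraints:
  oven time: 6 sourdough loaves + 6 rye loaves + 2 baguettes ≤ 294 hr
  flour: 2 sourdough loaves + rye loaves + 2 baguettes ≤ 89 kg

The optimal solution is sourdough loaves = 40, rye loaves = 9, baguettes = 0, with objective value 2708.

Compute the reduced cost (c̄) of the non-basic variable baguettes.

-5

At the optimum: oven time uses 294 of 294 (binding); flour uses 89 of 89 (binding).
Dual feasibility on the basic columns requires 6·y_oven time + 2·y_flour = 56, 6·y_oven time + 1·y_flour = 52.
This yields shadow prices y_oven time = 8, y_flour = 4.
Reduced cost of baguettes: c₃ − yᵀa₃ = 19 − (8·2 + 4·2) = 19 − 24 = -5.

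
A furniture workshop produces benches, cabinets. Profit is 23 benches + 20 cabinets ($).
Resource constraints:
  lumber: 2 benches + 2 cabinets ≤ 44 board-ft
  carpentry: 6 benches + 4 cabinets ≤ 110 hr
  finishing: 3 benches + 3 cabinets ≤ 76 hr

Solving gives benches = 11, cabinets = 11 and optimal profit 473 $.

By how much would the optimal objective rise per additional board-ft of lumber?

Binding: lumber and carpentry. Non-binding: finishing (10 unused).
Since finishing is not tight, its dual is 0.
The binding rows give the dual system: 2·y_lumber + 6·y_carpentry = 23 and 2·y_lumber + 4·y_carpentry = 20.
→ y_lumber = 7 and y_carpentry = 1.5.
Shadow price of lumber = 7.

7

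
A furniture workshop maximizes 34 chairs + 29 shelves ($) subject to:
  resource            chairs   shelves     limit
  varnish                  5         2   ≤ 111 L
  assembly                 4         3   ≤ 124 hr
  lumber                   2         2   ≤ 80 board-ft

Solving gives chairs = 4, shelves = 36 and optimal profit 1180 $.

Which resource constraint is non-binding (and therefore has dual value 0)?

varnish: 92/111 (slack 19)
assembly: 124/124 (binding)
lumber: 80/80 (binding)
By complementary slackness, a constraint with positive slack has shadow price 0 → varnish.

varnish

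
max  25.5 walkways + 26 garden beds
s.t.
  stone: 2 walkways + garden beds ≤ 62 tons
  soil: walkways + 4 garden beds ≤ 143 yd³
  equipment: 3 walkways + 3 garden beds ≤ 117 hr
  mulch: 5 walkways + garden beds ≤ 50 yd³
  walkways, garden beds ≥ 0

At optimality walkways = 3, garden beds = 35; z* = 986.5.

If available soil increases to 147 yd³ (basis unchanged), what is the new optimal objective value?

1008.5

At the optimum: stone uses 41 of 62 (slack = 21); soil uses 143 of 143 (binding); equipment uses 114 of 117 (slack = 3); mulch uses 50 of 50 (binding).
Slack constraints have shadow price 0 (complementary slackness).
Dual feasibility on the basic columns requires 1·y_soil + 5·y_mulch = 25.5, 4·y_soil + 1·y_mulch = 26.
Solving: y_soil = 5.5, y_mulch = 4.
Δz = y_soil·Δb = 5.5 × (4) = 22, so new z* = 986.5 + 22 = 1008.5.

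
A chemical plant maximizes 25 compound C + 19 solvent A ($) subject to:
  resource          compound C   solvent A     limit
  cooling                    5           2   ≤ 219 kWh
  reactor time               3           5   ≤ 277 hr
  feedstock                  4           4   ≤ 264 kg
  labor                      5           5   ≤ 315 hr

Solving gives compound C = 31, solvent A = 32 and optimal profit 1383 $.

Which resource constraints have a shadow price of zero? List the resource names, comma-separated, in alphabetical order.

cooling: 219/219 (binding)
reactor time: 253/277 (slack 24)
feedstock: 252/264 (slack 12)
labor: 315/315 (binding)
By complementary slackness, a constraint with positive slack has shadow price 0 → feedstock, reactor time.

feedstock, reactor time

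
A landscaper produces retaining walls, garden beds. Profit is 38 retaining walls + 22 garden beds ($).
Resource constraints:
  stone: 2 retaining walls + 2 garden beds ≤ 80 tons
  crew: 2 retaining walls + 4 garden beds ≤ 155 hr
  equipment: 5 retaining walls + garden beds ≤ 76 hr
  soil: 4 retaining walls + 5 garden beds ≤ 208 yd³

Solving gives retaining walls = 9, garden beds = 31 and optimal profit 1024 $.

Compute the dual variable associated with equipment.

Binding: stone and equipment. Non-binding: crew (13 unused), soil (17 unused).
Since crew, soil are not tight, their duals are 0.
The binding rows give the dual system: 2·y_stone + 5·y_equipment = 38 and 2·y_stone + 1·y_equipment = 22.
This yields shadow prices y_stone = 9, y_equipment = 4.
Shadow price of equipment = 4.

4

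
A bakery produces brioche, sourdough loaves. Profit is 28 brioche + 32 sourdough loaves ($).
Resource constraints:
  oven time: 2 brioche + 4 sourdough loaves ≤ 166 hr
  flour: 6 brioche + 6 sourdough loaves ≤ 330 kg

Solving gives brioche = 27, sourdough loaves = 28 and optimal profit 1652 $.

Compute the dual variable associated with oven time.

2

Both oven time and flour are binding at x*.
Dual feasibility on the basic columns requires 2·y_oven time + 6·y_flour = 28, 4·y_oven time + 6·y_flour = 32.
Solving: y_oven time = 2, y_flour = 4.
Shadow price of oven time = 2.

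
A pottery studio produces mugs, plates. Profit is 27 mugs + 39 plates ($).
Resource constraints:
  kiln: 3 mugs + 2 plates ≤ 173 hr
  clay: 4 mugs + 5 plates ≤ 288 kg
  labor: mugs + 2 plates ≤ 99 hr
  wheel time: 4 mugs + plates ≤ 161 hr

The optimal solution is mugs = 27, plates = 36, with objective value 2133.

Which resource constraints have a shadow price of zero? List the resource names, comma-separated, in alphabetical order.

kiln: 153/173 (slack 20)
clay: 288/288 (binding)
labor: 99/99 (binding)
wheel time: 144/161 (slack 17)
By complementary slackness, a constraint with positive slack has shadow price 0 → kiln, wheel time.

kiln, wheel time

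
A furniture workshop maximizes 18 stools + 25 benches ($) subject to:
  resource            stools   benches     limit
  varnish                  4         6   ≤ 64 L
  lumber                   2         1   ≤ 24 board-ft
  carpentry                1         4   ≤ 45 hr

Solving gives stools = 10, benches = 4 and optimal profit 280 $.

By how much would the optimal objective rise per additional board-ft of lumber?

Binding: varnish and lumber. Non-binding: carpentry (19 unused).
Slack constraints have shadow price 0 (complementary slackness).
From A_Bᵀ y = c: 4·y_varnish + 2·y_lumber = 18; 6·y_varnish + 1·y_lumber = 25.
→ y_varnish = 4 and y_lumber = 1.
Shadow price of lumber = 1.

1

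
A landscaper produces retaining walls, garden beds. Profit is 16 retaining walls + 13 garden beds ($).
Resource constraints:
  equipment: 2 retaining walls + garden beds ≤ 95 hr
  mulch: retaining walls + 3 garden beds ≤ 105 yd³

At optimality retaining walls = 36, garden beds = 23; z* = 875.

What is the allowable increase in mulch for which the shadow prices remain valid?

Binding constraints: equipment, mulch. The basis is B = [[2,1],[1,3]] with det 5.
Per unit increase in mulch, x* moves by d = (-0.2, 0.4).
The basis stays optimal until retaining walls reaches 0; allowable increase = 180 yd³.

180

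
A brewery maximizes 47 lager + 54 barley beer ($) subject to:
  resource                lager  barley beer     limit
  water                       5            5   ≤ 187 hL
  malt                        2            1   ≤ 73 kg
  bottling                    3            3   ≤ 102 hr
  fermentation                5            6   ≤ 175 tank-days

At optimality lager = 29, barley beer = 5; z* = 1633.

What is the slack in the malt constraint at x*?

10

malt used = 2·29 + 1·5 = 63; slack = 73 − 63 = 10.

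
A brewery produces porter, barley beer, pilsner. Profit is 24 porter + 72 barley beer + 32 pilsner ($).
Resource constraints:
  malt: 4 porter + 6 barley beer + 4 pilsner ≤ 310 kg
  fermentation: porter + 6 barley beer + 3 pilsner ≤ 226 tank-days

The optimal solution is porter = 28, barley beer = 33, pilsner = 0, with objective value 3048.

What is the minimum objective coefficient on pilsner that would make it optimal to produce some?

Check each constraint at x*: malt 310/310 (tight); fermentation 226/226 (tight).
Dual feasibility on the basic columns requires 4·y_malt + 1·y_fermentation = 24, 6·y_malt + 6·y_fermentation = 72.
→ y_malt = 4 and y_fermentation = 8.
pilsner enters the basis when its profit ≥ yᵀa₃ = 4·4 + 8·3 = 40.

40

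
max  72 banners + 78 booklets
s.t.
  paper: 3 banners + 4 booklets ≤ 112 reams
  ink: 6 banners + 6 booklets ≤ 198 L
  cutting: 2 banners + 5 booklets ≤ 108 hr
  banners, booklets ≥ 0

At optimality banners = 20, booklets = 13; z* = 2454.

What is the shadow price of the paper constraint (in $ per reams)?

6

At the optimum: paper uses 112 of 112 (binding); ink uses 198 of 198 (binding); cutting uses 105 of 108 (slack = 3).
By complementary slackness, y = 0 for the non-binding constraint.
The binding rows give the dual system: 3·y_paper + 6·y_ink = 72 and 4·y_paper + 6·y_ink = 78.
→ y_paper = 6 and y_ink = 9.
Shadow price of paper = 6.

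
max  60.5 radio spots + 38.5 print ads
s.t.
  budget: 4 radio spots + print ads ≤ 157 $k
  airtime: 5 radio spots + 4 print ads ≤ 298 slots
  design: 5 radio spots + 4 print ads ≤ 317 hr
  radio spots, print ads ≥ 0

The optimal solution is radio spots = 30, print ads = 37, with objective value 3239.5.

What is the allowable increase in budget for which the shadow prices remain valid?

81.4

Binding constraints: budget, airtime. The basis is B = [[4,1],[5,4]] with det 11.
Per unit increase in budget, x* moves by d = (0.3636, -0.4545).
The basis stays optimal until print ads reaches 0; allowable increase = 81.4 $k.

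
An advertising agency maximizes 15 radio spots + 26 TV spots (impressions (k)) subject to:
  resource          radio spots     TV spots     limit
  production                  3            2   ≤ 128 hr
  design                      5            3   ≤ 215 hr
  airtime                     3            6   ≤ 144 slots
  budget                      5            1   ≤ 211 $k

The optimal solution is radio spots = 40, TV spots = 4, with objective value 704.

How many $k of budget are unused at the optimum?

budget used = 5·40 + 1·4 = 204; slack = 211 − 204 = 7.

7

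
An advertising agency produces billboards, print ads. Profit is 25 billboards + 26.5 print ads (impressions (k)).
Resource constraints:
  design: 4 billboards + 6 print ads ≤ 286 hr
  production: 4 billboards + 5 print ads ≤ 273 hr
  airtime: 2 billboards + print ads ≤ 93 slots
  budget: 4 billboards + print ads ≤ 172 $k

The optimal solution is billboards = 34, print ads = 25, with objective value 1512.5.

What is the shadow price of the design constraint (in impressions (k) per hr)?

Check each constraint at x*: design 286/286 (tight); production 261/273 (slack 12); airtime 93/93 (tight); budget 161/172 (slack 11).
Slack constraints have shadow price 0 (complementary slackness).
From A_Bᵀ y = c: 4·y_design + 2·y_airtime = 25; 6·y_design + 1·y_airtime = 26.5.
→ y_design = 3.5 and y_airtime = 5.5.
Shadow price of design = 3.5.

3.5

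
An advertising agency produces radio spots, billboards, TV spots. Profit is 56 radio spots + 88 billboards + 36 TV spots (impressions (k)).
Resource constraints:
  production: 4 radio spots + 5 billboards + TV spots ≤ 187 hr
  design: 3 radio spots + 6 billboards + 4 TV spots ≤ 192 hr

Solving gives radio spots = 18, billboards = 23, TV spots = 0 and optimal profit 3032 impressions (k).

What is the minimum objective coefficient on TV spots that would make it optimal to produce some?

40

Both production and design are binding at x*.
From A_Bᵀ y = c: 4·y_production + 3·y_design = 56; 5·y_production + 6·y_design = 88.
Solving: y_production = 8, y_design = 8.
TV spots enters the basis when its profit ≥ yᵀa₃ = 8·1 + 8·4 = 40.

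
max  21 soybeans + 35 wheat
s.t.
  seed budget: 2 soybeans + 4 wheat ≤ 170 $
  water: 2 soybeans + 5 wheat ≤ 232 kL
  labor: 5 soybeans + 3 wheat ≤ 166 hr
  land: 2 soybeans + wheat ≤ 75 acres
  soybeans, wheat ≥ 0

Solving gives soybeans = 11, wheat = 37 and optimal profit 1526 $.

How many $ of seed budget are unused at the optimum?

seed budget used = 2·11 + 4·37 = 170; slack = 170 − 170 = 0.

0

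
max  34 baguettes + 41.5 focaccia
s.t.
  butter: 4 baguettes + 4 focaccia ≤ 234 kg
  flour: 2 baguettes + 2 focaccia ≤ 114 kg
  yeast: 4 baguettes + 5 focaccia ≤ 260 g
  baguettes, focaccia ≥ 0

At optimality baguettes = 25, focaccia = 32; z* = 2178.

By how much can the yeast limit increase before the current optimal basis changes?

25

Binding constraints: flour, yeast. The basis is B = [[2,2],[4,5]] with det 2.
Per unit increase in yeast, x* moves by d = (-1, 1).
The basis stays optimal until baguettes reaches 0; allowable increase = 25 g.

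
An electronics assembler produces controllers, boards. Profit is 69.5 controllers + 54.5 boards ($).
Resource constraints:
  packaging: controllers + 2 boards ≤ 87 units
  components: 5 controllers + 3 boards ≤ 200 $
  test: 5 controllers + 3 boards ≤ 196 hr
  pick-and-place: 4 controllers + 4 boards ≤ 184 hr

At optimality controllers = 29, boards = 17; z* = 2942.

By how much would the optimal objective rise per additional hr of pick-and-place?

At the optimum: packaging uses 63 of 87 (slack = 24); components uses 196 of 200 (slack = 4); test uses 196 of 196 (binding); pick-and-place uses 184 of 184 (binding).
Slack constraints have shadow price 0 (complementary slackness).
The binding rows give the dual system: 5·y_test + 4·y_pick-and-place = 69.5 and 3·y_test + 4·y_pick-and-place = 54.5.
This yields shadow prices y_test = 7.5, y_pick-and-place = 8.
Shadow price of pick-and-place = 8.

8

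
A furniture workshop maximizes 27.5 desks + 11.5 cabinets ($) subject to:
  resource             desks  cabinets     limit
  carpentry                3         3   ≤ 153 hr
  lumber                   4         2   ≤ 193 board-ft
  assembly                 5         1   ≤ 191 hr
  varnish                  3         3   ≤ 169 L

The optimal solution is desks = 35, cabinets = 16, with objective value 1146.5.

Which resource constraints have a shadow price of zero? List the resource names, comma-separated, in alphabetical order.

carpentry: 153/153 (binding)
lumber: 172/193 (slack 21)
assembly: 191/191 (binding)
varnish: 153/169 (slack 16)
By complementary slackness, a constraint with positive slack has shadow price 0 → lumber, varnish.

lumber, varnish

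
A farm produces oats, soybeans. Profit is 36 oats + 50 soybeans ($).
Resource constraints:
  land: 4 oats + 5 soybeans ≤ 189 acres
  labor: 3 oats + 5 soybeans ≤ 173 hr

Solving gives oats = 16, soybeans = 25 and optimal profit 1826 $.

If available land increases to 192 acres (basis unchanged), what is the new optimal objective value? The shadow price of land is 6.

Δb = 3, so new z* = 1826 + (6)·(3) = 1826 + 18 = 1844.

1844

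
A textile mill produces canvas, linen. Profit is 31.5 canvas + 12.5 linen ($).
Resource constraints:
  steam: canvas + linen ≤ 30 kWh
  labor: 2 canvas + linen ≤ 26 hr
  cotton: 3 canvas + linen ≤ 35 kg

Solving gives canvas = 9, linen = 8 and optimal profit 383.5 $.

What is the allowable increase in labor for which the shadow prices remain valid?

6.5

Binding constraints: labor, cotton. The basis is B = [[2,1],[3,1]] with det -1.
Per unit increase in labor, x* moves by d = (-1, 3).
The basis stays optimal until steam becomes binding; allowable increase = 6.5 hr.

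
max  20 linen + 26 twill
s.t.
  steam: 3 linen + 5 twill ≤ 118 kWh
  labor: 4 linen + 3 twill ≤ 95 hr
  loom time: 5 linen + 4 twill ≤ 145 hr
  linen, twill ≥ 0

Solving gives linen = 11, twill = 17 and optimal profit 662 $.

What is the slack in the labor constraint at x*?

0

labor used = 4·11 + 3·17 = 95; slack = 95 − 95 = 0.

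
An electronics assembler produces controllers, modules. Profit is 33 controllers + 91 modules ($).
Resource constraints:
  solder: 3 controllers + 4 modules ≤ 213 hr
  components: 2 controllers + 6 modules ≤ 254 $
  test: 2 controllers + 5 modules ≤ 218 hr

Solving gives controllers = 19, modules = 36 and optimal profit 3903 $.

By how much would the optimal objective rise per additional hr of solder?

Binding: components and test. Non-binding: solder (12 unused).
Slack constraints have shadow price 0 (complementary slackness).
The binding rows give the dual system: 2·y_components + 2·y_test = 33 and 6·y_components + 5·y_test = 91.
Solving: y_components = 8.5, y_test = 8.
Shadow price of solder = 0.

0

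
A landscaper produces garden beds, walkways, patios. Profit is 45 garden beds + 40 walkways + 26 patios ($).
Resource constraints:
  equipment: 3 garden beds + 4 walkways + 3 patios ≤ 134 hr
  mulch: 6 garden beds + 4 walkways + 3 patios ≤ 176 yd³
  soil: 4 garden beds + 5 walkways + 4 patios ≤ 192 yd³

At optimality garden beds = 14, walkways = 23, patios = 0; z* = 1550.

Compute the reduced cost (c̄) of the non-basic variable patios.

Check each constraint at x*: equipment 134/134 (tight); mulch 176/176 (tight); soil 171/192 (slack 21).
Since soil is not tight, its dual is 0.
From A_Bᵀ y = c: 3·y_equipment + 6·y_mulch = 45; 4·y_equipment + 4·y_mulch = 40.
→ y_equipment = 5 and y_mulch = 5.
Reduced cost of patios: c₃ − yᵀa₃ = 26 − (5·3 + 5·3) = 26 − 30 = -4.

-4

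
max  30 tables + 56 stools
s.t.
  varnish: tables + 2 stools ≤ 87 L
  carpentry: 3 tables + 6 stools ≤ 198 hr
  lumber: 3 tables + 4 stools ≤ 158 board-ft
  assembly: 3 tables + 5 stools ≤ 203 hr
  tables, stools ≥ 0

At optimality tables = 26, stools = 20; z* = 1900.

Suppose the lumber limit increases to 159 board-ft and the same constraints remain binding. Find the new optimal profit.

Binding: carpentry and lumber. Non-binding: varnish (21 unused), assembly (25 unused).
By complementary slackness, y = 0 for the non-binding constraints.
The binding rows give the dual system: 3·y_carpentry + 3·y_lumber = 30 and 6·y_carpentry + 4·y_lumber = 56.
This yields shadow prices y_carpentry = 8, y_lumber = 2.
Δz = y_lumber·Δb = 2 × (1) = 2, so new z* = 1900 + 2 = 1902.

1902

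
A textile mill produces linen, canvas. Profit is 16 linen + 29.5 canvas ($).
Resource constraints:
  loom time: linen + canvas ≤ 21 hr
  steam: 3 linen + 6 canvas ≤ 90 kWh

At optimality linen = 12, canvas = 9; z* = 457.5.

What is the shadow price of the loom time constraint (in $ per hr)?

Check each constraint at x*: loom time 21/21 (tight); steam 90/90 (tight).
Dual feasibility on the basic columns requires 1·y_loom time + 3·y_steam = 16, 1·y_loom time + 6·y_steam = 29.5.
Solving: y_loom time = 2.5, y_steam = 4.5.
Shadow price of loom time = 2.5.

2.5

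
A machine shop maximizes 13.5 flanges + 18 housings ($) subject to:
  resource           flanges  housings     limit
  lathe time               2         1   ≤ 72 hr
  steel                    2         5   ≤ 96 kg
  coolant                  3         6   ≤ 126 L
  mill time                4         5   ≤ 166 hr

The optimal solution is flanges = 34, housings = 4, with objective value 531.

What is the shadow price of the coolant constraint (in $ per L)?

Binding: lathe time and coolant. Non-binding: steel (8 unused), mill time (10 unused).
By complementary slackness, y = 0 for the non-binding constraints.
The binding rows give the dual system: 2·y_lathe time + 3·y_coolant = 13.5 and 1·y_lathe time + 6·y_coolant = 18.
This yields shadow prices y_lathe time = 3, y_coolant = 2.5.
Shadow price of coolant = 2.5.

2.5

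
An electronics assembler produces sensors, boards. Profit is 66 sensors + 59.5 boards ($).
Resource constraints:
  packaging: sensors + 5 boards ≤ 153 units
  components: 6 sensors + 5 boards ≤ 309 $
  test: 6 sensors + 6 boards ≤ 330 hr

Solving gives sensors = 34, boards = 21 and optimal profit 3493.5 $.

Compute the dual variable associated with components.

Check each constraint at x*: packaging 139/153 (slack 14); components 309/309 (tight); test 330/330 (tight).
Since packaging is not tight, its dual is 0.
The binding rows give the dual system: 6·y_components + 6·y_test = 66 and 5·y_components + 6·y_test = 59.5.
Solving: y_components = 6.5, y_test = 4.5.
Shadow price of components = 6.5.

6.5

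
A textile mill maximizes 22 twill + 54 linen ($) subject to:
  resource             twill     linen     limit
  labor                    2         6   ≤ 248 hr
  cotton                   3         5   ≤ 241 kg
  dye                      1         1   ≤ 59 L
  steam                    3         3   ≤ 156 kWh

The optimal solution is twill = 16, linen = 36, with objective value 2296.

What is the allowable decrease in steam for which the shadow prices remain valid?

Binding constraints: labor, steam. The basis is B = [[2,6],[3,3]] with det -12.
Per unit decrease in steam, x* moves by d = (-0.5, 0.1667).
The basis stays optimal until twill reaches 0; allowable decrease = 32 kWh.

32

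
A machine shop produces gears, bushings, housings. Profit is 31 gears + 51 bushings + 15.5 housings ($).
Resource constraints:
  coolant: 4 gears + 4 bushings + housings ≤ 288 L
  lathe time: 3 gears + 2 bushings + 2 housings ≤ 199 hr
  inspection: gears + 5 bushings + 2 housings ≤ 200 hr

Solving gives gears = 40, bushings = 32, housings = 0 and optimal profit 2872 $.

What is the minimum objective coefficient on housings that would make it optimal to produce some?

16.5

Check each constraint at x*: coolant 288/288 (tight); lathe time 184/199 (slack 15); inspection 200/200 (tight).
By complementary slackness, y = 0 for the non-binding constraint.
Dual feasibility on the basic columns requires 4·y_coolant + 1·y_inspection = 31, 4·y_coolant + 5·y_inspection = 51.
This yields shadow prices y_coolant = 6.5, y_inspection = 5.
housings enters the basis when its profit ≥ yᵀa₃ = 6.5·1 + 5·2 = 16.5.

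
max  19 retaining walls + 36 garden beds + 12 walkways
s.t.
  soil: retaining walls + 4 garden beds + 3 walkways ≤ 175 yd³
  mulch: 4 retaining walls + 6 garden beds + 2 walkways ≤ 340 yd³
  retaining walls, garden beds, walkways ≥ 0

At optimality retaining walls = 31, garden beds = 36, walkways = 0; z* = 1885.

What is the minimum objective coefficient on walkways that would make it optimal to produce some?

Check each constraint at x*: soil 175/175 (tight); mulch 340/340 (tight).
Dual feasibility on the basic columns requires 1·y_soil + 4·y_mulch = 19, 4·y_soil + 6·y_mulch = 36.
This yields shadow prices y_soil = 3, y_mulch = 4.
walkways enters the basis when its profit ≥ yᵀa₃ = 3·3 + 4·2 = 17.

17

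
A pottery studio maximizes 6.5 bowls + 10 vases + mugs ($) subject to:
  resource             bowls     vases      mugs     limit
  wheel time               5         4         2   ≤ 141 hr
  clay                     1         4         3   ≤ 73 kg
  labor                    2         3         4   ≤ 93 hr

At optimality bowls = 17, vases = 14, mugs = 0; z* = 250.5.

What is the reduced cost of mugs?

-5.5

Binding: wheel time and clay. Non-binding: labor (17 unused).
By complementary slackness, y = 0 for the non-binding constraint.
The binding rows give the dual system: 5·y_wheel time + 1·y_clay = 6.5 and 4·y_wheel time + 4·y_clay = 10.
This yields shadow prices y_wheel time = 1, y_clay = 1.5.
Reduced cost of mugs: c₃ − yᵀa₃ = 1 − (1·2 + 1.5·3) = 1 − 6.5 = -5.5.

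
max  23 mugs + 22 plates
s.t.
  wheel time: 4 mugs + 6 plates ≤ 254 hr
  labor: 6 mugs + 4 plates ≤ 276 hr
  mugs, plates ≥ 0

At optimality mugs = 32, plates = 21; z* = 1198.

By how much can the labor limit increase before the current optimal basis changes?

105

Binding constraints: wheel time, labor. The basis is B = [[4,6],[6,4]] with det -20.
Per unit increase in labor, x* moves by d = (0.3, -0.2).
The basis stays optimal until plates reaches 0; allowable increase = 105 hr.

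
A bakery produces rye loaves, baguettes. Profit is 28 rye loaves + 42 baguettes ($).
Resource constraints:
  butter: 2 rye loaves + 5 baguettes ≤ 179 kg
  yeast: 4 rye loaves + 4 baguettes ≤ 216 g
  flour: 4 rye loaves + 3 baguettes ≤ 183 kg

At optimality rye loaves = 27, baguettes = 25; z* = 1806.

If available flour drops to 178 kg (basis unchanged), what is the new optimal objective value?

At the optimum: butter uses 179 of 179 (binding); yeast uses 208 of 216 (slack = 8); flour uses 183 of 183 (binding).
Slack constraints have shadow price 0 (complementary slackness).
The binding rows give the dual system: 2·y_butter + 4·y_flour = 28 and 5·y_butter + 3·y_flour = 42.
→ y_butter = 6 and y_flour = 4.
Δz = y_flour·Δb = 4 × (-5) = -20, so new z* = 1806 − 20 = 1786.

1786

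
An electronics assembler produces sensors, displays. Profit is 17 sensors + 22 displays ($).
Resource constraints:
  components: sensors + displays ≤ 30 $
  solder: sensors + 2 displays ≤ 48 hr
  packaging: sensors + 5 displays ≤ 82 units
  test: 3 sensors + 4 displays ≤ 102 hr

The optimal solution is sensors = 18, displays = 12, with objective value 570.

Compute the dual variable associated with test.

At the optimum: components uses 30 of 30 (binding); solder uses 42 of 48 (slack = 6); packaging uses 78 of 82 (slack = 4); test uses 102 of 102 (binding).
Slack constraints have shadow price 0 (complementary slackness).
The binding rows give the dual system: 1·y_components + 3·y_test = 17 and 1·y_components + 4·y_test = 22.
→ y_components = 2 and y_test = 5.
Shadow price of test = 5.

5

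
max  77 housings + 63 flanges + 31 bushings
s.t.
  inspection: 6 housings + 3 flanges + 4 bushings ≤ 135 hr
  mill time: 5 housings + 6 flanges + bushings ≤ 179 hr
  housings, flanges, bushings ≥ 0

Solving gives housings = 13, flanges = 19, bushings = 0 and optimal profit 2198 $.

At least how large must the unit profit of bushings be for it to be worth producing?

Check each constraint at x*: inspection 135/135 (tight); mill time 179/179 (tight).
From A_Bᵀ y = c: 6·y_inspection + 5·y_mill time = 77; 3·y_inspection + 6·y_mill time = 63.
Solving: y_inspection = 7, y_mill time = 7.
bushings enters the basis when its profit ≥ yᵀa₃ = 7·4 + 7·1 = 35.

35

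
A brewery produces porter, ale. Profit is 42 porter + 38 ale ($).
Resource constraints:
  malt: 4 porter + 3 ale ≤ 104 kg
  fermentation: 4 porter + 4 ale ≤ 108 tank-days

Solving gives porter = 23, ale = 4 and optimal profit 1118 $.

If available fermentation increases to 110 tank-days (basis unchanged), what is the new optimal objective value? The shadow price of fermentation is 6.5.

1131

Δb = 2, so new z* = 1118 + (6.5)·(2) = 1118 + 13 = 1131.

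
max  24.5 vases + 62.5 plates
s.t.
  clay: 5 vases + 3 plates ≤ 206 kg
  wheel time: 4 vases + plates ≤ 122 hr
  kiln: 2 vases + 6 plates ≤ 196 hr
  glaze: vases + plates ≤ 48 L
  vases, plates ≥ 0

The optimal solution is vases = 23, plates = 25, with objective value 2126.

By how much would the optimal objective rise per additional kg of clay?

0

Binding: kiln and glaze. Non-binding: clay (16 unused), wheel time (5 unused).
Slack constraints have shadow price 0 (complementary slackness).
Dual feasibility on the basic columns requires 2·y_kiln + 1·y_glaze = 24.5, 6·y_kiln + 1·y_glaze = 62.5.
This yields shadow prices y_kiln = 9.5, y_glaze = 5.5.
Shadow price of clay = 0.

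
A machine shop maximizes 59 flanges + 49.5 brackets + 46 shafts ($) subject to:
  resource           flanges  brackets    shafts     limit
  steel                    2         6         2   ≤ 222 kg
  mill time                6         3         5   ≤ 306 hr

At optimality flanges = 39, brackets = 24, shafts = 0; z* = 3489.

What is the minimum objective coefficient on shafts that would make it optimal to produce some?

At the optimum: steel uses 222 of 222 (binding); mill time uses 306 of 306 (binding).
From A_Bᵀ y = c: 2·y_steel + 6·y_mill time = 59; 6·y_steel + 3·y_mill time = 49.5.
This yields shadow prices y_steel = 4, y_mill time = 8.5.
shafts enters the basis when its profit ≥ yᵀa₃ = 4·2 + 8.5·5 = 50.5.

50.5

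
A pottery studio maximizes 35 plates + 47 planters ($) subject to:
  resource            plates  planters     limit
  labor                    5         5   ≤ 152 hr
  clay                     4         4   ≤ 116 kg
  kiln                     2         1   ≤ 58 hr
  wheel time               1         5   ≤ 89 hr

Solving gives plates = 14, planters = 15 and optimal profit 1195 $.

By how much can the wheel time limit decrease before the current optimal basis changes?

60

Binding constraints: clay, wheel time. The basis is B = [[4,4],[1,5]] with det 16.
Per unit decrease in wheel time, x* moves by d = (0.25, -0.25).
The basis stays optimal until planters reaches 0; allowable decrease = 60 hr.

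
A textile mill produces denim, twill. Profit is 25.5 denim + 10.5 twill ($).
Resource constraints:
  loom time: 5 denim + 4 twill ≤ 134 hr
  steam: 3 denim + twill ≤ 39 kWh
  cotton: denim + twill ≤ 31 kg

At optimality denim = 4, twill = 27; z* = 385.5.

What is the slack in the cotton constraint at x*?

cotton used = 1·4 + 1·27 = 31; slack = 31 − 31 = 0.

0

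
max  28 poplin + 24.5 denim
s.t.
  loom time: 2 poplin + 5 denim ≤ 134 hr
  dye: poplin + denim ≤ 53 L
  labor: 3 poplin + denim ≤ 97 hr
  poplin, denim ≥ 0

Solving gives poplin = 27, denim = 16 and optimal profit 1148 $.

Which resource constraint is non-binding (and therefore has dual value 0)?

loom time: 134/134 (binding)
dye: 43/53 (slack 10)
labor: 97/97 (binding)
By complementary slackness, a constraint with positive slack has shadow price 0 → dye.

dye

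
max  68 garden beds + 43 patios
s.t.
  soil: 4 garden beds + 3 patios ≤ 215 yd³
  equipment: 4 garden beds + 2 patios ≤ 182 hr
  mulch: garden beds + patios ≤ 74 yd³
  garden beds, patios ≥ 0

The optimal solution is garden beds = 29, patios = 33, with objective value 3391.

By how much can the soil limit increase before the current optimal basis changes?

Binding constraints: soil, equipment. The basis is B = [[4,3],[4,2]] with det -4.
Per unit increase in soil, x* moves by d = (-0.5, 1).
The basis stays optimal until mulch becomes binding; allowable increase = 24 yd³.

24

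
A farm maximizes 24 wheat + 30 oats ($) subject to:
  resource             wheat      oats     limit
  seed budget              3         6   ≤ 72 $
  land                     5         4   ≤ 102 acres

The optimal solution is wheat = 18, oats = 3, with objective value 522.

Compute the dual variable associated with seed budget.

3

Both seed budget and land are binding at x*.
Dual feasibility on the basic columns requires 3·y_seed budget + 5·y_land = 24, 6·y_seed budget + 4·y_land = 30.
→ y_seed budget = 3 and y_land = 3.
Shadow price of seed budget = 3.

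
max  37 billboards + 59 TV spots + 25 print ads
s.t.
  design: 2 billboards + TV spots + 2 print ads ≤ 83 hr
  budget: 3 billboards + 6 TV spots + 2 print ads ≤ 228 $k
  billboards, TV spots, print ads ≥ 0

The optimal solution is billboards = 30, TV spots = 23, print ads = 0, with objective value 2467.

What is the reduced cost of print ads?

Both design and budget are binding at x*.
Dual feasibility on the basic columns requires 2·y_design + 3·y_budget = 37, 1·y_design + 6·y_budget = 59.
This yields shadow prices y_design = 5, y_budget = 9.
Reduced cost of print ads: c₃ − yᵀa₃ = 25 − (5·2 + 9·2) = 25 − 28 = -3.

-3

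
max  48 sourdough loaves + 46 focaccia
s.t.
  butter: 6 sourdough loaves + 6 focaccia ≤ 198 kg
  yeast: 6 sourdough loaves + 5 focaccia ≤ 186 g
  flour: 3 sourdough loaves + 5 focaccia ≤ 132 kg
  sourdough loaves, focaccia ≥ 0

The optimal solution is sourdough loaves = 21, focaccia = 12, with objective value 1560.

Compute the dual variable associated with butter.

Binding: butter and yeast. Non-binding: flour (9 unused).
By complementary slackness, y = 0 for the non-binding constraint.
From A_Bᵀ y = c: 6·y_butter + 6·y_yeast = 48; 6·y_butter + 5·y_yeast = 46.
→ y_butter = 6 and y_yeast = 2.
Shadow price of butter = 6.

6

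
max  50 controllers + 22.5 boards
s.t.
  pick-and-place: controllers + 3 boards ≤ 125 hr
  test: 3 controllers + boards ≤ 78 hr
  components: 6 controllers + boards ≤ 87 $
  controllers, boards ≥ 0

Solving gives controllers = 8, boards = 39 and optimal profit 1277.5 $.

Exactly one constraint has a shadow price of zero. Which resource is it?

test

pick-and-place: 125/125 (binding)
test: 63/78 (slack 15)
components: 87/87 (binding)
By complementary slackness, a constraint with positive slack has shadow price 0 → test.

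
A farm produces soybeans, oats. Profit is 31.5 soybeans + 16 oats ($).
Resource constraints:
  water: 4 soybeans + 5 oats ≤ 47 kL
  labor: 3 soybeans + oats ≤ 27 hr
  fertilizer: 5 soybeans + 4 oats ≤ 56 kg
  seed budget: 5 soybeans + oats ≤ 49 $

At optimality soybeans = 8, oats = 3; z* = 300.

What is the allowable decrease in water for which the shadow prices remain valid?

Binding constraints: water, labor. The basis is B = [[4,5],[3,1]] with det -11.
Per unit decrease in water, x* moves by d = (0.0909, -0.2727).
The basis stays optimal until oats reaches 0; allowable decrease = 11 kL.

11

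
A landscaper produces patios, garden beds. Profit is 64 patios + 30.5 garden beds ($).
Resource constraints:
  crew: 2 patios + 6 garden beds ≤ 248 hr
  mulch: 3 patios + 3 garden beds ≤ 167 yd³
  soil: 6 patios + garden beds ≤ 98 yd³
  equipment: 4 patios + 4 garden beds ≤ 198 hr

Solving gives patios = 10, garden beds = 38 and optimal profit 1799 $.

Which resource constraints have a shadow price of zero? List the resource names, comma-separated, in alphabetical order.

equipment, mulch

crew: 248/248 (binding)
mulch: 144/167 (slack 23)
soil: 98/98 (binding)
equipment: 192/198 (slack 6)
By complementary slackness, a constraint with positive slack has shadow price 0 → equipment, mulch.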